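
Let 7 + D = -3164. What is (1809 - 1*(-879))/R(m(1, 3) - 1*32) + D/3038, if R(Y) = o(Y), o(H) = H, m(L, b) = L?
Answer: -38085/434 ≈ -87.753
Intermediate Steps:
D = -3171 (D = -7 - 3164 = -3171)
R(Y) = Y
(1809 - 1*(-879))/R(m(1, 3) - 1*32) + D/3038 = (1809 - 1*(-879))/(1 - 1*32) - 3171/3038 = (1809 + 879)/(1 - 32) - 3171*1/3038 = 2688/(-31) - 453/434 = 2688*(-1/31) - 453/434 = -2688/31 - 453/434 = -38085/434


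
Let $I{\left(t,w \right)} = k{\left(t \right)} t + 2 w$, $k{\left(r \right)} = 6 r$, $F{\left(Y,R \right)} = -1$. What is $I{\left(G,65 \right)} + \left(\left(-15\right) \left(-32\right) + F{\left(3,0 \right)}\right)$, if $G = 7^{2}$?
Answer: $15015$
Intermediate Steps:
$G = 49$
$I{\left(t,w \right)} = 2 w + 6 t^{2}$ ($I{\left(t,w \right)} = 6 t t + 2 w = 6 t^{2} + 2 w = 2 w + 6 t^{2}$)
$I{\left(G,65 \right)} + \left(\left(-15\right) \left(-32\right) + F{\left(3,0 \right)}\right) = \left(2 \cdot 65 + 6 \cdot 49^{2}\right) - -479 = \left(130 + 6 \cdot 2401\right) + \left(480 - 1\right) = \left(130 + 14406\right) + 479 = 14536 + 479 = 15015$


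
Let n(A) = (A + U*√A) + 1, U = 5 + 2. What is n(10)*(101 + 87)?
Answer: 2068 + 1316*√10 ≈ 6229.6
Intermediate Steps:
U = 7
n(A) = 1 + A + 7*√A (n(A) = (A + 7*√A) + 1 = 1 + A + 7*√A)
n(10)*(101 + 87) = (1 + 10 + 7*√10)*(101 + 87) = (11 + 7*√10)*188 = 2068 + 1316*√10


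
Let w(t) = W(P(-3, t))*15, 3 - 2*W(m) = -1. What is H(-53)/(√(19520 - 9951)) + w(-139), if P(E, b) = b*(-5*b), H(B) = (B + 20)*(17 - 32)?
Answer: 30 + 495*√9569/9569 ≈ 35.060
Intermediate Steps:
H(B) = -300 - 15*B (H(B) = (20 + B)*(-15) = -300 - 15*B)
P(E, b) = -5*b²
W(m) = 2 (W(m) = 3/2 - ½*(-1) = 3/2 + ½ = 2)
w(t) = 30 (w(t) = 2*15 = 30)
H(-53)/(√(19520 - 9951)) + w(-139) = (-300 - 15*(-53))/(√(19520 - 9951)) + 30 = (-300 + 795)/(√9569) + 30 = 495*(√9569/9569) + 30 = 495*√9569/9569 + 30 = 30 + 495*√9569/9569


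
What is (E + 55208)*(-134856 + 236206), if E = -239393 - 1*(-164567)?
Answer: -1988284300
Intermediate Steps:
E = -74826 (E = -239393 + 164567 = -74826)
(E + 55208)*(-134856 + 236206) = (-74826 + 55208)*(-134856 + 236206) = -19618*101350 = -1988284300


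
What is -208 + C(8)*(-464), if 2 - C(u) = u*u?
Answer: 28560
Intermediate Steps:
C(u) = 2 - u² (C(u) = 2 - u*u = 2 - u²)
-208 + C(8)*(-464) = -208 + (2 - 1*8²)*(-464) = -208 + (2 - 1*64)*(-464) = -208 + (2 - 64)*(-464) = -208 - 62*(-464) = -208 + 28768 = 28560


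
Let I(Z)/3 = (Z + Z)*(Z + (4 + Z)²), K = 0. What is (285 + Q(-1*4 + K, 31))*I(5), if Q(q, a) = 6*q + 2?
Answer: 678540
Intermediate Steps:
I(Z) = 6*Z*(Z + (4 + Z)²) (I(Z) = 3*((Z + Z)*(Z + (4 + Z)²)) = 3*((2*Z)*(Z + (4 + Z)²)) = 3*(2*Z*(Z + (4 + Z)²)) = 6*Z*(Z + (4 + Z)²))
Q(q, a) = 2 + 6*q
(285 + Q(-1*4 + K, 31))*I(5) = (285 + (2 + 6*(-1*4 + 0)))*(6*5*(5 + (4 + 5)²)) = (285 + (2 + 6*(-4 + 0)))*(6*5*(5 + 9²)) = (285 + (2 + 6*(-4)))*(6*5*(5 + 81)) = (285 + (2 - 24))*(6*5*86) = (285 - 22)*2580 = 263*2580 = 678540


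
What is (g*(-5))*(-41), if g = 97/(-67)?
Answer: -19885/67 ≈ -296.79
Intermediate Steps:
g = -97/67 (g = 97*(-1/67) = -97/67 ≈ -1.4478)
(g*(-5))*(-41) = -97/67*(-5)*(-41) = (485/67)*(-41) = -19885/67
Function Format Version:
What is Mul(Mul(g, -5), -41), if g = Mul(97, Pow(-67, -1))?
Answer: Rational(-19885, 67) ≈ -296.79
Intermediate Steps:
g = Rational(-97, 67) (g = Mul(97, Rational(-1, 67)) = Rational(-97, 67) ≈ -1.4478)
Mul(Mul(g, -5), -41) = Mul(Mul(Rational(-97, 67), -5), -41) = Mul(Rational(485, 67), -41) = Rational(-19885, 67)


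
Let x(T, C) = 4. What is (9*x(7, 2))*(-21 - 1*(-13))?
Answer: -288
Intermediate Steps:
(9*x(7, 2))*(-21 - 1*(-13)) = (9*4)*(-21 - 1*(-13)) = 36*(-21 + 13) = 36*(-8) = -288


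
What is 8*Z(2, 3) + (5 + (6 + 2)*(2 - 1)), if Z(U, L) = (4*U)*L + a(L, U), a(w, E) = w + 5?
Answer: 269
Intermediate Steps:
a(w, E) = 5 + w
Z(U, L) = 5 + L + 4*L*U (Z(U, L) = (4*U)*L + (5 + L) = 4*L*U + (5 + L) = 5 + L + 4*L*U)
8*Z(2, 3) + (5 + (6 + 2)*(2 - 1)) = 8*(5 + 3 + 4*3*2) + (5 + (6 + 2)*(2 - 1)) = 8*(5 + 3 + 24) + (5 + 8*1) = 8*32 + (5 + 8) = 256 + 13 = 269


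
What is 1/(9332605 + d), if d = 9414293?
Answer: 1/18746898 ≈ 5.3342e-8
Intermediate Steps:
1/(9332605 + d) = 1/(9332605 + 9414293) = 1/18746898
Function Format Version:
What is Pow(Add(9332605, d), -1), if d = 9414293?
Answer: Rational(1, 18746898) ≈ 5.3342e-8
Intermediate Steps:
Pow(Add(9332605, d), -1) = Pow(Add(9332605, 9414293), -1) = Pow(18746898, -1) = Rational(1, 18746898)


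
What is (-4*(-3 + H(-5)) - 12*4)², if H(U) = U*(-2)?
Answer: 5776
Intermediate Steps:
H(U) = -2*U
(-4*(-3 + H(-5)) - 12*4)² = (-4*(-3 - 2*(-5)) - 12*4)² = (-4*(-3 + 10) - 48)² = (-4*7 - 48)² = (-28 - 48)² = (-76)² = 5776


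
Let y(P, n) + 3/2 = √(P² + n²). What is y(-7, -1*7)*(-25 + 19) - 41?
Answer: -32 - 42*√2 ≈ -91.397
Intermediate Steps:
y(P, n) = -3/2 + √(P² + n²)
y(-7, -1*7)*(-25 + 19) - 41 = (-3/2 + √((-7)² + (-1*7)²))*(-25 + 19) - 41 = (-3/2 + √(49 + (-7)²))*(-6) - 41 = (-3/2 + √(49 + 49))*(-6) - 41 = (-3/2 + √98)*(-6) - 41 = (-3/2 + 7*√2)*(-6) - 41 = (9 - 42*√2) - 41 = -32 - 42*√2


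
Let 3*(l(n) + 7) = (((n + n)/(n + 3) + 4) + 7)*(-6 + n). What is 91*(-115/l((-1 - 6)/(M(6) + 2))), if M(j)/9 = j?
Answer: 825240/2309 ≈ 357.40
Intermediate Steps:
M(j) = 9*j
l(n) = -7 + (-6 + n)*(11 + 2*n/(3 + n))/3 (l(n) = -7 + ((((n + n)/(n + 3) + 4) + 7)*(-6 + n))/3 = -7 + ((((2*n)/(3 + n) + 4) + 7)*(-6 + n))/3 = -7 + (((2*n/(3 + n) + 4) + 7)*(-6 + n))/3 = -7 + (((4 + 2*n/(3 + n)) + 7)*(-6 + n))/3 = -7 + ((11 + 2*n/(3 + n))*(-6 + n))/3 = -7 + ((-6 + n)*(11 + 2*n/(3 + n)))/3 = -7 + (-6 + n)*(11 + 2*n/(3 + n))/3)
91*(-115/l((-1 - 6)/(M(6) + 2))) = 91*(-115*3*(3 + (-1 - 6)/(9*6 + 2))/(-261 - 66*(-1 - 6)/(9*6 + 2) + 13*((-1 - 6)/(9*6 + 2))**2)) = 91*(-115*3*(3 - 7/(54 + 2))/(-261 - (-462)/(54 + 2) + 13*(-7/(54 + 2))**2)) = 91*(-115*3*(3 - 7/56)/(-261 - (-462)/56 + 13*(-7/56)**2)) = 91*(-115*3*(3 - 7*1/56)/(-261 - (-462)/56 + 13*(-7*1/56)**2)) = 91*(-115*3*(3 - 1/8)/(-261 - 66*(-1/8) + 13*(-1/8)**2)) = 91*(-115*69/(8*(-261 + 33/4 + 13*(1/64)))) = 91*(-115*69/(8*(-261 + 33/4 + 13/64))) = 91*(-115/((1/3)*(8/23)*(-16163/64))) = 91*(-115/(-16163/552)) = 91*(-115*(-552/16163)) = 91*(63480/16163) = 825240/2309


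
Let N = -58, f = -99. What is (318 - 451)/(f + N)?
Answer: 133/157 ≈ 0.84713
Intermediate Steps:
(318 - 451)/(f + N) = (318 - 451)/(-99 - 58) = -133/(-157) = -133*(-1/157) = 133/157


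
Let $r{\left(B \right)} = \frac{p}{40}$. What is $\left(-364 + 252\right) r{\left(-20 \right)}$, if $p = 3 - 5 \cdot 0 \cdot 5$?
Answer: $- \frac{42}{5} \approx -8.4$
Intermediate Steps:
$p = 3$ ($p = 3 - 0 = 3 + 0 = 3$)
$r{\left(B \right)} = \frac{3}{40}$
$\left(-364 + 252\right) r{\left(-20 \right)} = \left(-364 + 252\right) \frac{3}{40} = \left(-112\right) \frac{3}{40} = - \frac{42}{5}$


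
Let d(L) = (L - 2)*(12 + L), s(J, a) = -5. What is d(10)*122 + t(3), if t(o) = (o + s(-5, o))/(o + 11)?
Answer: 150303/7 ≈ 21472.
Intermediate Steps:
d(L) = (-2 + L)*(12 + L)
t(o) = (-5 + o)/(11 + o) (t(o) = (o - 5)/(o + 11) = (-5 + o)/(11 + o))
d(10)*122 + t(3) = (-24 + 10² + 10*10)*122 + (-5 + 3)/(11 + 3) = (-24 + 100 + 100)*122 - 2/14 = 176*122 + (1/14)*(-2) = 21472 - ⅐ = 150303/7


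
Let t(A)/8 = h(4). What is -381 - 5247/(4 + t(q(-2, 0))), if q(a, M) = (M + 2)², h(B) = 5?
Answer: -2001/4 ≈ -500.25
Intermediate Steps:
q(a, M) = (2 + M)²
t(A) = 40 (t(A) = 8*5 = 40)
-381 - 5247/(4 + t(q(-2, 0))) = -381 - 5247/(4 + 40) = -381 - 5247/44 = -381 - 159*¾ = -381 - 477/4 = -2001/4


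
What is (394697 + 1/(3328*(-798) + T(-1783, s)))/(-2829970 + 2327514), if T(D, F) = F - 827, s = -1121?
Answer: -1048983059323/1335373291552 ≈ -0.78554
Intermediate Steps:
T(D, F) = -827 + F
(394697 + 1/(3328*(-798) + T(-1783, s)))/(-2829970 + 2327514) = (394697 + 1/(3328*(-798) + (-827 - 1121)))/(-2829970 + 2327514) = (394697 + 1/(-2655744 - 1948))/(-502456) = (394697 + 1/(-2657692))*(-1/502456) = (394697 - 1/2657692)*(-1/502456) = (1048983059323/2657692)*(-1/502456) = -1048983059323/1335373291552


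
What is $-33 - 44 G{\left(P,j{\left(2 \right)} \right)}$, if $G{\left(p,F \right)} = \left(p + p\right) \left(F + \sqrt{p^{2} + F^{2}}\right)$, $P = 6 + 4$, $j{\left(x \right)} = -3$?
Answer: $2607 - 880 \sqrt{109} \approx -6580.5$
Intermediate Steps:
$P = 10$
$G{\left(p,F \right)} = 2 p \left(F + \sqrt{F^{2} + p^{2}}\right)$
$-33 - 44 G{\left(P,j{\left(2 \right)} \right)} = -33 - 44 \cdot 2 \cdot 10 \left(-3 + \sqrt{\left(-3\right)^{2} + 10^{2}}\right) = -33 - 44 \cdot 2 \cdot 10 \left(-3 + \sqrt{9 + 100}\right) = -33 - 44 \cdot 2 \cdot 10 \left(-3 + \sqrt{109}\right) = -33 - 44 \left(-60 + 20 \sqrt{109}\right) = -33 + \left(2640 - 880 \sqrt{109}\right) = 2607 - 880 \sqrt{109}$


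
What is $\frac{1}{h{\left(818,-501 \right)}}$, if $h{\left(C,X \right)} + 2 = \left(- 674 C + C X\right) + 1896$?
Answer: $- \frac{1}{959256} \approx -1.0425 \cdot 10^{-6}$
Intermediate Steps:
$h{\left(C,X \right)} = 1894 - 674 C + C X$ ($h{\left(C,X \right)} = -2 + \left(\left(- 674 C + C X\right) + 1896\right) = -2 + \left(1896 - 674 C + C X\right) = 1894 - 674 C + C X$)
$\frac{1}{h{\left(818,-501 \right)}} = \frac{1}{1894 - 551332 + 818 \left(-501\right)} = \frac{1}{1894 - 551332 - 409818} = \frac{1}{-959256} = - \frac{1}{959256}$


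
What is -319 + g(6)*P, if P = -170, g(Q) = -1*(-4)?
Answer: -999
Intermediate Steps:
g(Q) = 4
-319 + g(6)*P = -319 + 4*(-170) = -319 - 680 = -999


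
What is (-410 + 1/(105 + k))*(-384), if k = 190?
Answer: 46444416/295 ≈ 1.5744e+5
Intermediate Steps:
(-410 + 1/(105 + k))*(-384) = (-410 + 1/(105 + 190))*(-384) = (-410 + 1/295)*(-384) = -120949/295*(-384) = 46444416/295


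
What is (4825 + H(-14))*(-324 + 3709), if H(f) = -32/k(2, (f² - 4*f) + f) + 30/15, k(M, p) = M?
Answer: 16285235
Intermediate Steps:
H(f) = -14 (H(f) = -32/2 + 30/15 = -32*½ + 30*(1/15) = -16 + 2 = -14)
(4825 + H(-14))*(-324 + 3709) = (4825 - 14)*(-324 + 3709) = 4811*3385 = 16285235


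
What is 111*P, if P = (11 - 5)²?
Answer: 3996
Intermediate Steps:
P = 36 (P = 6² = 36)
111*P = 111*36 = 3996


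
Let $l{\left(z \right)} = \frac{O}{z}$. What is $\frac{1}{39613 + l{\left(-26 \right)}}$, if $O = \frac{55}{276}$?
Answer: $\frac{7176}{284262833} \approx 2.5244 \cdot 10^{-5}$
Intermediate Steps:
$O = \frac{55}{276}$ ($O = 55 \cdot \frac{1}{276} = \frac{55}{276} \approx 0.19928$)
$l{\left(z \right)} = \frac{55}{276 z}$
$\frac{1}{39613 + l{\left(-26 \right)}} = \frac{1}{39613 + \frac{55}{276 \left(-26\right)}} = \frac{1}{39613 + \frac{55}{276} \left(- \frac{1}{26}\right)} = \frac{1}{39613 - \frac{55}{7176}} = \frac{1}{\frac{284262833}{7176}} = \frac{7176}{284262833}$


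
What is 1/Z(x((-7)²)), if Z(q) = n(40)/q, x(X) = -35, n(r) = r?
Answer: -7/8 ≈ -0.87500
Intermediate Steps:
Z(q) = 40/q
1/Z(x((-7)²)) = 1/(40/(-35)) = 1/(40*(-1/35)) = 1/(-8/7) = -7/8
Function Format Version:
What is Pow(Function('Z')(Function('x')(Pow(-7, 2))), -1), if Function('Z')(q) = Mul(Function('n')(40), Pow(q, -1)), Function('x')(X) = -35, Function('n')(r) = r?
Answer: Rational(-7, 8) ≈ -0.87500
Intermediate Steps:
Function('Z')(q) = Mul(40, Pow(q, -1))
Pow(Function('Z')(Function('x')(Pow(-7, 2))), -1) = Pow(Mul(40, Pow(-35, -1)), -1) = Pow(Mul(40, Rational(-1, 35)), -1) = Pow(Rational(-8, 7), -1) = Rational(-7, 8)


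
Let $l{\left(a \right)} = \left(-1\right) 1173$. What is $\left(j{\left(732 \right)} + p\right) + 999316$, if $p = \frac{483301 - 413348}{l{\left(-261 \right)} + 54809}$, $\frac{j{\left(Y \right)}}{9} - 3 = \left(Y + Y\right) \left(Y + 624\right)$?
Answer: $\frac{1011896792317}{53636} \approx 1.8866 \cdot 10^{7}$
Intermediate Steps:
$j{\left(Y \right)} = 27 + 18 Y \left(624 + Y\right)$ ($j{\left(Y \right)} = 27 + 9 \left(Y + Y\right) \left(Y + 624\right) = 27 + 9 \cdot 2 Y \left(624 + Y\right) = 27 + 18 Y \left(624 + Y\right)$)
$l{\left(a \right)} = -1173$
$p = \frac{69953}{53636}$ ($p = \frac{483301 - 413348}{-1173 + 54809} = \frac{69953}{53636} \approx 1.3042$)
$\left(j{\left(732 \right)} + p\right) + 999316 = \left(\left(27 + 18 \cdot 732^{2} + 11232 \cdot 732\right) + \frac{69953}{53636}\right) + 999316 = \left(\left(27 + 18 \cdot 535824 + 8221824\right) + \frac{69953}{53636}\right) + 999316 = \left(\left(27 + 9644832 + 8221824\right) + \frac{69953}{53636}\right) + 999316 = \left(17866683 + \frac{69953}{53636}\right) + 999316 = \frac{958297479341}{53636} + 999316 = \frac{1011896792317}{53636}$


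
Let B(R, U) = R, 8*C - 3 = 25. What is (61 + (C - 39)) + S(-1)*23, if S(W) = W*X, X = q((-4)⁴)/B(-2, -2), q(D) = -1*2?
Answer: 5/2 ≈ 2.5000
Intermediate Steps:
C = 7/2 (C = 3/8 + (⅛)*25 = 3/8 + 25/8 = 7/2 ≈ 3.5000)
q(D) = -2
X = 1 (X = -2/(-2) = -2*(-½) = 1)
S(W) = W (S(W) = W*1 = W)
(61 + (C - 39)) + S(-1)*23 = (61 + (7/2 - 39)) - 1*23 = (61 - 71/2) - 23 = 51/2 - 23 = 5/2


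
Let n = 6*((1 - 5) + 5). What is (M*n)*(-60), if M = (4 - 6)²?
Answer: -1440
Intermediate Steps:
n = 6 (n = 6*(-4 + 5) = 6*1 = 6)
M = 4 (M = (-2)² = 4)
(M*n)*(-60) = (4*6)*(-60) = 24*(-60) = -1440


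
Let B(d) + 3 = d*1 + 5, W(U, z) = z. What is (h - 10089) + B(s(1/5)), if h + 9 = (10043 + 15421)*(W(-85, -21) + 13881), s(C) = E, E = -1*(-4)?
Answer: 352920948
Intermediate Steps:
E = 4
s(C) = 4
h = 352931031 (h = -9 + (10043 + 15421)*(-21 + 13881) = -9 + 25464*13860 = -9 + 352931040 = 352931031)
B(d) = 2 + d (B(d) = -3 + (d*1 + 5) = -3 + (d + 5) = -3 + (5 + d) = 2 + d)
(h - 10089) + B(s(1/5)) = (352931031 - 10089) + (2 + 4) = 352920942 + 6 = 352920948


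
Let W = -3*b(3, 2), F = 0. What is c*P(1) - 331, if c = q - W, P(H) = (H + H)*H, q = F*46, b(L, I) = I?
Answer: -319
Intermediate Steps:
q = 0 (q = 0*46 = 0)
P(H) = 2*H² (P(H) = (2*H)*H = 2*H²)
W = -6 (W = -3*2 = -6)
c = 6 (c = 0 - 1*(-6) = 0 + 6 = 6)
c*P(1) - 331 = 6*(2*1²) - 331 = 6*(2*1) - 331 = 6*2 - 331 = 12 - 331 = -319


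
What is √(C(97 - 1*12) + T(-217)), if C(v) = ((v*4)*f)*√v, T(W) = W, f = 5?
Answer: √(-217 + 1700*√85) ≈ 124.32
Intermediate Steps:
C(v) = 20*v^(3/2) (C(v) = ((v*4)*5)*√v = ((4*v)*5)*√v = (20*v)*√v = 20*v^(3/2))
√(C(97 - 1*12) + T(-217)) = √(20*(97 - 1*12)^(3/2) - 217) = √(20*(97 - 12)^(3/2) - 217) = √(20*85^(3/2) - 217) = √(20*(85*√85) - 217) = √(1700*√85 - 217) = √(-217 + 1700*√85)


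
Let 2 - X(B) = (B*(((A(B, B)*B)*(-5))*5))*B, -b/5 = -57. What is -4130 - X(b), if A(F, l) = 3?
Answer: -1736188507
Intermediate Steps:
b = 285 (b = -5*(-57) = 285)
X(B) = 2 + 75*B³ (X(B) = 2 - B*(((3*B)*(-5))*5)*B = 2 - B*(-15*B*5)*B = 2 - B*(-75*B)*B = 2 - (-75*B²)*B = 2 - (-75)*B³ = 2 + 75*B³)
-4130 - X(b) = -4130 - (2 + 75*285³) = -4130 - (2 + 75*23149125) = -4130 - (2 + 1736184375) = -4130 - 1*1736184377 = -4130 - 1736184377 = -1736188507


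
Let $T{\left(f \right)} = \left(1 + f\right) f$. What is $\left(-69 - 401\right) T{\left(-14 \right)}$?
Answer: $-85540$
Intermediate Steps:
$T{\left(f \right)} = f \left(1 + f\right)$
$\left(-69 - 401\right) T{\left(-14 \right)} = \left(-69 - 401\right) \left(- 14 \left(1 - 14\right)\right) = - 470 \left(\left(-14\right) \left(-13\right)\right) = \left(-470\right) 182 = -85540$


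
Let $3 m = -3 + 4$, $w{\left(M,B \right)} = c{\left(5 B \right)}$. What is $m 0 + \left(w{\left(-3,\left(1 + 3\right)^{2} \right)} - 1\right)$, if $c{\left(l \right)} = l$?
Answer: $79$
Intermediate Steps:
$w{\left(M,B \right)} = 5 B$
$m = \frac{1}{3}$ ($m = \frac{-3 + 4}{3} = \frac{1}{3} \cdot 1 = \frac{1}{3} \approx 0.33333$)
$m 0 + \left(w{\left(-3,\left(1 + 3\right)^{2} \right)} - 1\right) = \frac{1}{3} \cdot 0 - \left(1 - 5 \left(1 + 3\right)^{2}\right) = 0 - \left(1 - 5 \cdot 4^{2}\right) = 0 + \left(5 \cdot 16 - 1\right) = 0 + \left(80 - 1\right) = 0 + 79 = 79$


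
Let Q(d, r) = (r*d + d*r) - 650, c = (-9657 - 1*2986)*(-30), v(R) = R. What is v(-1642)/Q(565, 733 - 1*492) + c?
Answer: 51522752779/135840 ≈ 3.7929e+5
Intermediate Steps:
c = 379290 (c = (-9657 - 2986)*(-30) = -12643*(-30) = 379290)
Q(d, r) = -650 + 2*d*r (Q(d, r) = (d*r + d*r) - 650 = 2*d*r - 650 = -650 + 2*d*r)
v(-1642)/Q(565, 733 - 1*492) + c = -1642/(-650 + 2*565*(733 - 1*492)) + 379290 = -1642/(-650 + 2*565*(733 - 492)) + 379290 = -1642/(-650 + 2*565*241) + 379290 = -1642/(-650 + 272330) + 379290 = -1642/271680 + 379290 = -1642*1/271680 + 379290 = -821/135840 + 379290 = 51522752779/135840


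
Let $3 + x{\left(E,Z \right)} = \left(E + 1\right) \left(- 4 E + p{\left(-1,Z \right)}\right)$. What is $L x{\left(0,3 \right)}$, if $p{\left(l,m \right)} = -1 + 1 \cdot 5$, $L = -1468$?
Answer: $-1468$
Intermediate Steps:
$p{\left(l,m \right)} = 4$ ($p{\left(l,m \right)} = -1 + 5 = 4$)
$x{\left(E,Z \right)} = -3 + \left(1 + E\right) \left(4 - 4 E\right)$ ($x{\left(E,Z \right)} = -3 + \left(E + 1\right) \left(- 4 E + 4\right) = -3 + \left(1 + E\right) \left(4 - 4 E\right)$)
$L x{\left(0,3 \right)} = - 1468 \left(1 - 4 \cdot 0^{2}\right) = - 1468 \left(1 - 0\right) = - 1468 \left(1 + 0\right) = \left(-1468\right) 1 = -1468$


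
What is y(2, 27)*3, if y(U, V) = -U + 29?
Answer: 81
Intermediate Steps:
y(U, V) = 29 - U
y(2, 27)*3 = (29 - 1*2)*3 = (29 - 2)*3 = 27*3 = 81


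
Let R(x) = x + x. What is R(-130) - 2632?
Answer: -2892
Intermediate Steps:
R(x) = 2*x
R(-130) - 2632 = 2*(-130) - 2632 = -260 - 2632 = -2892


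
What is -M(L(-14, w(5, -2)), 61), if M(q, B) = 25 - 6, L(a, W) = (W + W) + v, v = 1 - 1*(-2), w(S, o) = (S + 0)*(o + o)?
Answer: -19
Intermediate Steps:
w(S, o) = 2*S*o (w(S, o) = S*(2*o) = 2*S*o)
v = 3 (v = 1 + 2 = 3)
L(a, W) = 3 + 2*W (L(a, W) = (W + W) + 3 = 2*W + 3 = 3 + 2*W)
M(q, B) = 19
-M(L(-14, w(5, -2)), 61) = -1*19 = -19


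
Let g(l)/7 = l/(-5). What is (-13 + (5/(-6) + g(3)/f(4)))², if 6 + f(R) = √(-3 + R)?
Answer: 3798601/22500 ≈ 168.83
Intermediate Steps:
g(l) = -7*l/5 (g(l) = 7*(l/(-5)) = 7*(l*(-⅕)) = 7*(-l/5) = -7*l/5)
f(R) = -6 + √(-3 + R)
(-13 + (5/(-6) + g(3)/f(4)))² = (-13 + (5/(-6) + (-7/5*3)/(-6 + √(-3 + 4))))² = (-13 + (5*(-⅙) - 21/(5*(-6 + √1))))² = (-13 + (-⅚ - 21/(5*(-6 + 1))))² = (-13 + (-⅚ - 21/5/(-5)))² = (-13 + (-⅚ - 21/5*(-⅕)))² = (-13 + (-⅚ + 21/25))² = (-13 + 1/150)² = (-1949/150)² = 3798601/22500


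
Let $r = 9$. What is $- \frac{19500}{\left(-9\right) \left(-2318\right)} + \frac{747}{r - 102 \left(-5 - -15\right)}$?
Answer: $- \frac{1961023}{1171749} \approx -1.6736$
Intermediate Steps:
$- \frac{19500}{\left(-9\right) \left(-2318\right)} + \frac{747}{r - 102 \left(-5 - -15\right)} = - \frac{19500}{\left(-9\right) \left(-2318\right)} + \frac{747}{9 - 102 \left(-5 - -15\right)} = - \frac{19500}{20862} + \frac{747}{9 - 102 \left(-5 + 15\right)} = \left(-19500\right) \frac{1}{20862} + \frac{747}{9 - 1020} = - \frac{3250}{3477} + \frac{747}{9 - 1020} = - \frac{3250}{3477} + \frac{747}{-1011} = - \frac{3250}{3477} + 747 \left(- \frac{1}{1011}\right) = - \frac{3250}{3477} - \frac{249}{337} = - \frac{1961023}{1171749}$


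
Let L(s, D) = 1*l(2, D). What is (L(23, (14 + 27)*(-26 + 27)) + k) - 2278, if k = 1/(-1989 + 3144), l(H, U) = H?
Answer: -2628779/1155 ≈ -2276.0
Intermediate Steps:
k = 1/1155 ≈ 0.00086580
L(s, D) = 2 (L(s, D) = 1*2 = 2)
(L(23, (14 + 27)*(-26 + 27)) + k) - 2278 = (2 + 1/1155) - 2278 = 2311/1155 - 2278 = -2628779/1155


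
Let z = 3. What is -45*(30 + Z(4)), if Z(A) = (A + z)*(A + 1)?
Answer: -2925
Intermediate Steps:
Z(A) = (1 + A)*(3 + A) (Z(A) = (A + 3)*(A + 1) = (3 + A)*(1 + A) = (1 + A)*(3 + A))
-45*(30 + Z(4)) = -45*(30 + (3 + 4² + 4*4)) = -45*(30 + (3 + 16 + 16)) = -45*(30 + 35) = -45*65 = -2925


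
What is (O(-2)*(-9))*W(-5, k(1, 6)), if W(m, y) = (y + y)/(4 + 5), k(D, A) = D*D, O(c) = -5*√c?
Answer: 10*I*√2 ≈ 14.142*I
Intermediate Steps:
k(D, A) = D²
W(m, y) = 2*y/9 (W(m, y) = (2*y)/9 = (2*y)*(⅑) = 2*y/9)
(O(-2)*(-9))*W(-5, k(1, 6)) = (-5*I*√2*(-9))*((2/9)*1²) = (-5*I*√2*(-9))*((2/9)*1) = (-5*I*√2*(-9))*(2/9) = (45*I*√2)*(2/9) = 10*I*√2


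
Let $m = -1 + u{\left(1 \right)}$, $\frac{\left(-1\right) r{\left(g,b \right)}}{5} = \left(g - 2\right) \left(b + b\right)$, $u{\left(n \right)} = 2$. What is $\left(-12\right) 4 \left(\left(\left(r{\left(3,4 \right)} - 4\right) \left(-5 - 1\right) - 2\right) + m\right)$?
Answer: $-12624$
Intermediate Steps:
$r{\left(g,b \right)} = - 10 b \left(-2 + g\right)$ ($r{\left(g,b \right)} = - 5 \left(g - 2\right) \left(b + b\right) = - 5 \left(-2 + g\right) 2 b = - 5 \cdot 2 b \left(-2 + g\right) = - 10 b \left(-2 + g\right)$)
$m = 1$ ($m = -1 + 2 = 1$)
$\left(-12\right) 4 \left(\left(\left(r{\left(3,4 \right)} - 4\right) \left(-5 - 1\right) - 2\right) + m\right) = \left(-12\right) 4 \left(\left(\left(10 \cdot 4 \left(2 - 3\right) - 4\right) \left(-5 - 1\right) - 2\right) + 1\right) = - 48 \left(\left(\left(10 \cdot 4 \left(2 - 3\right) - 4\right) \left(-6\right) - 2\right) + 1\right) = - 48 \left(\left(\left(10 \cdot 4 \left(-1\right) - 4\right) \left(-6\right) - 2\right) + 1\right) = - 48 \left(\left(\left(-40 - 4\right) \left(-6\right) - 2\right) + 1\right) = - 48 \left(\left(\left(-44\right) \left(-6\right) - 2\right) + 1\right) = - 48 \left(\left(264 - 2\right) + 1\right) = - 48 \left(262 + 1\right) = \left(-48\right) 263 = -12624$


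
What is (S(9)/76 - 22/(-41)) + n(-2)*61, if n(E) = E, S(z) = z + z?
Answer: -188871/1558 ≈ -121.23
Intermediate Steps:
S(z) = 2*z
(S(9)/76 - 22/(-41)) + n(-2)*61 = ((2*9)/76 - 22/(-41)) - 2*61 = (18*(1/76) - 22*(-1/41)) - 122 = (9/38 + 22/41) - 122 = 1205/1558 - 122 = -188871/1558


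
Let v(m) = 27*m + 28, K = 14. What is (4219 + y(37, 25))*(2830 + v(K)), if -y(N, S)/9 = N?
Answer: 12575096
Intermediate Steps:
y(N, S) = -9*N
v(m) = 28 + 27*m
(4219 + y(37, 25))*(2830 + v(K)) = (4219 - 9*37)*(2830 + (28 + 27*14)) = (4219 - 333)*(2830 + (28 + 378)) = 3886*(2830 + 406) = 3886*3236 = 12575096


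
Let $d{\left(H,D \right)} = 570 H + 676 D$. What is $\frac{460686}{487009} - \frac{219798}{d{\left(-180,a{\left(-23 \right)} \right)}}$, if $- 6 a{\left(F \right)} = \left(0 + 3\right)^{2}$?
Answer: $\frac{25796187231}{8410158421} \approx 3.0673$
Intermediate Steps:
$a{\left(F \right)} = - \frac{3}{2}$ ($a{\left(F \right)} = - \frac{\left(0 + 3\right)^{2}}{6} = - \frac{3^{2}}{6} = \left(- \frac{1}{6}\right) 9 = - \frac{3}{2}$)
$\frac{460686}{487009} - \frac{219798}{d{\left(-180,a{\left(-23 \right)} \right)}} = \frac{460686}{487009} - \frac{219798}{570 \left(-180\right) + 676 \left(- \frac{3}{2}\right)} = 460686 \cdot \frac{1}{487009} - \frac{219798}{-102600 - 1014} = \frac{460686}{487009} - \frac{219798}{-103614} = \frac{460686}{487009} - - \frac{36633}{17269} = \frac{460686}{487009} + \frac{36633}{17269} = \frac{25796187231}{8410158421}$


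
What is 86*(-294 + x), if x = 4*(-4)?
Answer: -26660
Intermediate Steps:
x = -16
86*(-294 + x) = 86*(-294 - 16) = 86*(-310) = -26660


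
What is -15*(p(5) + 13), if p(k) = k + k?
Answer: -345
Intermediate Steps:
p(k) = 2*k
-15*(p(5) + 13) = -15*(2*5 + 13) = -15*(10 + 13) = -15*23 = -345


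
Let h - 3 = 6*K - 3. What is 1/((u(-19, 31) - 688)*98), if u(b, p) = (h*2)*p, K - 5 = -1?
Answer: 1/78400 ≈ 1.2755e-5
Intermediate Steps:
K = 4 (K = 5 - 1 = 4)
h = 24 (h = 3 + (6*4 - 3) = 3 + (24 - 3) = 3 + 21 = 24)
u(b, p) = 48*p (u(b, p) = (24*2)*p = 48*p)
1/((u(-19, 31) - 688)*98) = 1/((48*31 - 688)*98) = (1/98)/(1488 - 688) = (1/98)/800 = (1/800)*(1/98) = 1/78400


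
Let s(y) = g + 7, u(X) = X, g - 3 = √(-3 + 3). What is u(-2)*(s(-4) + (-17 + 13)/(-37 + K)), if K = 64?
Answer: -532/27 ≈ -19.704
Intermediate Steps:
g = 3 (g = 3 + √(-3 + 3) = 3 + √0 = 3 + 0 = 3)
s(y) = 10 (s(y) = 3 + 7 = 10)
u(-2)*(s(-4) + (-17 + 13)/(-37 + K)) = -2*(10 + (-17 + 13)/(-37 + 64)) = -2*(10 - 4/27) = -2*266/27 = -532/27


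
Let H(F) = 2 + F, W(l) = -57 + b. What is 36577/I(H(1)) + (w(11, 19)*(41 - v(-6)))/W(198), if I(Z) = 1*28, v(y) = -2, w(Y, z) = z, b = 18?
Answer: 1403627/1092 ≈ 1285.4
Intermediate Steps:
W(l) = -39 (W(l) = -57 + 18 = -39)
I(Z) = 28
36577/I(H(1)) + (w(11, 19)*(41 - v(-6)))/W(198) = 36577/28 + (19*(41 - 1*(-2)))/(-39) = 36577*(1/28) + (19*(41 + 2))*(-1/39) = 36577/28 + (19*43)*(-1/39) = 36577/28 + 817*(-1/39) = 36577/28 - 817/39 = 1403627/1092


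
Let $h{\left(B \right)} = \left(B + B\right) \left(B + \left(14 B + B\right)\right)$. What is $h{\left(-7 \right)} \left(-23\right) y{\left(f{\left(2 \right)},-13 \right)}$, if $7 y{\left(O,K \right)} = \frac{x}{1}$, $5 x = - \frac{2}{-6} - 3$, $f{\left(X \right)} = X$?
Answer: $\frac{41216}{15} \approx 2747.7$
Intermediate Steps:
$x = - \frac{8}{15}$ ($x = \frac{- \frac{2}{-6} - 3}{5} = \frac{\left(-2\right) \left(- \frac{1}{6}\right) - 3}{5} = \frac{\frac{1}{3} - 3}{5} = \frac{1}{5} \left(- \frac{8}{3}\right) = - \frac{8}{15} \approx -0.53333$)
$y{\left(O,K \right)} = - \frac{8}{105}$ ($y{\left(O,K \right)} = \frac{\left(- \frac{8}{15}\right) 1^{-1}}{7} = \frac{\left(- \frac{8}{15}\right) 1}{7} = \frac{1}{7} \left(- \frac{8}{15}\right) = - \frac{8}{105}$)
$h{\left(B \right)} = 32 B^{2}$ ($h{\left(B \right)} = 2 B \left(B + 15 B\right) = 2 B 16 B = 32 B^{2}$)
$h{\left(-7 \right)} \left(-23\right) y{\left(f{\left(2 \right)},-13 \right)} = 32 \left(-7\right)^{2} \left(-23\right) \left(- \frac{8}{105}\right) = 32 \cdot 49 \left(-23\right) \left(- \frac{8}{105}\right) = 1568 \left(-23\right) \left(- \frac{8}{105}\right) = \left(-36064\right) \left(- \frac{8}{105}\right) = \frac{41216}{15}$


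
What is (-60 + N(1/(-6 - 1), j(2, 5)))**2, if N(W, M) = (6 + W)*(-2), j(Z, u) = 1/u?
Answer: 252004/49 ≈ 5142.9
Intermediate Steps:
N(W, M) = -12 - 2*W
(-60 + N(1/(-6 - 1), j(2, 5)))**2 = (-60 + (-12 - 2/(-6 - 1)))**2 = (-60 + (-12 - 2/(-7)))**2 = (-60 + (-12 - 2*(-1/7)))**2 = (-60 + (-12 + 2/7))**2 = (-60 - 82/7)**2 = (-502/7)**2 = 252004/49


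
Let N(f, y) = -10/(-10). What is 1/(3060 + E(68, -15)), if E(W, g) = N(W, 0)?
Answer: 1/3061 ≈ 0.00032669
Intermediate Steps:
N(f, y) = 1 (N(f, y) = -10*(-⅒) = 1)
E(W, g) = 1
1/(3060 + E(68, -15)) = 1/(3060 + 1) = 1/3061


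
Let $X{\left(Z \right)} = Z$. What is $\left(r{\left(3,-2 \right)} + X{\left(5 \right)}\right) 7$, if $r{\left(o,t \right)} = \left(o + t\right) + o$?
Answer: $63$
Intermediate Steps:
$r{\left(o,t \right)} = t + 2 o$
$\left(r{\left(3,-2 \right)} + X{\left(5 \right)}\right) 7 = \left(\left(-2 + 2 \cdot 3\right) + 5\right) 7 = \left(\left(-2 + 6\right) + 5\right) 7 = \left(4 + 5\right) 7 = 9 \cdot 7 = 63$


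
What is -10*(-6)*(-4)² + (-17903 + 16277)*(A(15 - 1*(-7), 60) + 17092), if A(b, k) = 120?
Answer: -27985752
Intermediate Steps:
-10*(-6)*(-4)² + (-17903 + 16277)*(A(15 - 1*(-7), 60) + 17092) = -10*(-6)*(-4)² + (-17903 + 16277)*(120 + 17092) = 60*16 - 1626*17212 = 960 - 27986712 = -27985752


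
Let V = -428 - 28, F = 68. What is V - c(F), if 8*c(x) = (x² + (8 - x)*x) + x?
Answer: -1065/2 ≈ -532.50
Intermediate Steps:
V = -456
c(x) = x/8 + x²/8 + x*(8 - x)/8 (c(x) = ((x² + (8 - x)*x) + x)/8 = ((x² + x*(8 - x)) + x)/8 = (x + x² + x*(8 - x))/8 = x/8 + x²/8 + x*(8 - x)/8)
V - c(F) = -456 - 9*68/8 = -456 - 1*153/2 = -456 - 153/2 = -1065/2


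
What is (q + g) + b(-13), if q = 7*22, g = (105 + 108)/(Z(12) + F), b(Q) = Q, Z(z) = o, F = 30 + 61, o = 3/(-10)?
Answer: 130017/907 ≈ 143.35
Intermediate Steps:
o = -3/10 (o = 3*(-1/10) = -3/10 ≈ -0.30000)
F = 91
Z(z) = -3/10
g = 2130/907 (g = (105 + 108)/(-3/10 + 91) = 213/(907/10) = 213*(10/907) = 2130/907 ≈ 2.3484)
q = 154
(q + g) + b(-13) = (154 + 2130/907) - 13 = 141808/907 - 13 = 130017/907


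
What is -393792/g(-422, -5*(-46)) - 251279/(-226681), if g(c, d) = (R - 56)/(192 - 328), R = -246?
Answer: -867141890401/4889833 ≈ -1.7734e+5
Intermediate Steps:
g(c, d) = 151/68 (g(c, d) = (-246 - 56)/(192 - 328) = -302/(-136) = -302*(-1/136) = 151/68)
-393792/g(-422, -5*(-46)) - 251279/(-226681) = -393792/151/68 - 251279/(-226681) = -393792*68/151 - 251279*(-1/226681) = -26777856/151 + 35897/32383 = -867141890401/4889833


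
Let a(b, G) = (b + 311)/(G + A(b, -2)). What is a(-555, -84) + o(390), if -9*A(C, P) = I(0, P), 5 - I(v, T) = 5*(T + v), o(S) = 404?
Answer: 104560/257 ≈ 406.85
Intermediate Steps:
I(v, T) = 5 - 5*T - 5*v (I(v, T) = 5 - 5*(T + v) = 5 - (5*T + 5*v) = 5 + (-5*T - 5*v) = 5 - 5*T - 5*v)
A(C, P) = -5/9 + 5*P/9 (A(C, P) = -(5 - 5*P - 5*0)/9 = -(5 - 5*P + 0)/9 = -(5 - 5*P)/9 = -5/9 + 5*P/9)
a(b, G) = (311 + b)/(-5/3 + G) (a(b, G) = (b + 311)/(G + (-5/9 + (5/9)*(-2))) = (311 + b)/(G + (-5/9 - 10/9)) = (311 + b)/(G - 5/3) = (311 + b)/(-5/3 + G))
a(-555, -84) + o(390) = 3*(311 - 555)/(-5 + 3*(-84)) + 404 = 3*(-244)/(-5 - 252) + 404 = 3*(-244)/(-257) + 404 = 3*(-1/257)*(-244) + 404 = 732/257 + 404 = 104560/257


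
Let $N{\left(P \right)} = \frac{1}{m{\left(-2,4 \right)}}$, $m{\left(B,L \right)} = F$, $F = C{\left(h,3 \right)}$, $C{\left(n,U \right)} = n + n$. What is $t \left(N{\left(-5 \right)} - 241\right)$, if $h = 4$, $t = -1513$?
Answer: $\frac{2915551}{8} \approx 3.6444 \cdot 10^{5}$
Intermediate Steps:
$C{\left(n,U \right)} = 2 n$
$F = 8$ ($F = 2 \cdot 4 = 8$)
$m{\left(B,L \right)} = 8$
$N{\left(P \right)} = \frac{1}{8}$
$t \left(N{\left(-5 \right)} - 241\right) = - 1513 \left(\frac{1}{8} - 241\right) = \left(-1513\right) \left(- \frac{1927}{8}\right) = \frac{2915551}{8}$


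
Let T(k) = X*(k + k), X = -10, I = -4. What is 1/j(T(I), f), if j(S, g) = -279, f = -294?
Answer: -1/279 ≈ -0.0035842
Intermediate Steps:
T(k) = -20*k (T(k) = -10*(k + k) = -20*k)
1/j(T(I), f) = 1/(-279) = -1/279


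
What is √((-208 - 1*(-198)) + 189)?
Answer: √179 ≈ 13.379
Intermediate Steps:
√((-208 - 1*(-198)) + 189) = √((-208 + 198) + 189) = √(-10 + 189) = √179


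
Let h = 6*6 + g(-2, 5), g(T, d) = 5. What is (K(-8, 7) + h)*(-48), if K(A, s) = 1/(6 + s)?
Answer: -25632/13 ≈ -1971.7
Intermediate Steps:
h = 41 (h = 6*6 + 5 = 36 + 5 = 41)
(K(-8, 7) + h)*(-48) = (1/(6 + 7) + 41)*(-48) = (1/13 + 41)*(-48) = (534/13)*(-48) = -25632/13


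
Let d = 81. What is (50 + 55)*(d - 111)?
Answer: -3150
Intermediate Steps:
(50 + 55)*(d - 111) = (50 + 55)*(81 - 111) = 105*(-30) = -3150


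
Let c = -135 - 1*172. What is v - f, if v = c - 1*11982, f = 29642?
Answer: -41931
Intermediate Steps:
c = -307 (c = -135 - 172 = -307)
v = -12289 (v = -307 - 1*11982 = -307 - 11982 = -12289)
v - f = -12289 - 1*29642 = -12289 - 29642 = -41931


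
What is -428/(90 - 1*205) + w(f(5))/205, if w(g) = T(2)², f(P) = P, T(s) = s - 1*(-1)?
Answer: 3551/943 ≈ 3.7656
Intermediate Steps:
T(s) = 1 + s (T(s) = s + 1 = 1 + s)
w(g) = 9 (w(g) = (1 + 2)² = 3² = 9)
-428/(90 - 1*205) + w(f(5))/205 = -428/(90 - 1*205) + 9/205 = -428/(90 - 205) + 9*(1/205) = -428/(-115) + 9/205 = -428*(-1/115) + 9/205 = 428/115 + 9/205 = 3551/943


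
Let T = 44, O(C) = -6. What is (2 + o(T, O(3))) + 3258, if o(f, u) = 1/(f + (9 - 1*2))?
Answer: 166261/51 ≈ 3260.0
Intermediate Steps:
o(f, u) = 1/(7 + f) (o(f, u) = 1/(f + (9 - 2)) = 1/(f + 7) = 1/(7 + f))
(2 + o(T, O(3))) + 3258 = (2 + 1/(7 + 44)) + 3258 = (2 + 1/51) + 3258 = 103/51 + 3258 = 166261/51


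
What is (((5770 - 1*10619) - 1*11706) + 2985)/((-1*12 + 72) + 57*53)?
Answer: -13570/3081 ≈ -4.4044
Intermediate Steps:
(((5770 - 1*10619) - 1*11706) + 2985)/((-1*12 + 72) + 57*53) = (((5770 - 10619) - 11706) + 2985)/((-12 + 72) + 3021) = ((-4849 - 11706) + 2985)/(60 + 3021) = (-16555 + 2985)/3081 = -13570*1/3081 = -13570/3081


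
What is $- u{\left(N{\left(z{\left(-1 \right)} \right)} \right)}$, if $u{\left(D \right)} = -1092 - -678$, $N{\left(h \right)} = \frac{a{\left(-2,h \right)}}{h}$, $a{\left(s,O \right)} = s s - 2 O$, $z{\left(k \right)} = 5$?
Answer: $414$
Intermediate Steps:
$a{\left(s,O \right)} = s^{2} - 2 O$
$N{\left(h \right)} = \frac{4 - 2 h}{h}$ ($N{\left(h \right)} = \frac{\left(-2\right)^{2} - 2 h}{h} = \frac{4 - 2 h}{h}$)
$u{\left(D \right)} = -414$ ($u{\left(D \right)} = -1092 + 678 = -414$)
$- u{\left(N{\left(z{\left(-1 \right)} \right)} \right)} = \left(-1\right) \left(-414\right) = 414$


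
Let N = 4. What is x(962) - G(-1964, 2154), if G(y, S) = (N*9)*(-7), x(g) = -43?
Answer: 209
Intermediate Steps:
G(y, S) = -252 (G(y, S) = (4*9)*(-7) = 36*(-7) = -252)
x(962) - G(-1964, 2154) = -43 - 1*(-252) = -43 + 252 = 209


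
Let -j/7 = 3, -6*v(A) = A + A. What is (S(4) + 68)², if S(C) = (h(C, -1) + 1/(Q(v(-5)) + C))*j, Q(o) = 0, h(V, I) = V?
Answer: 7225/16 ≈ 451.56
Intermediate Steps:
v(A) = -A/3 (v(A) = -(A + A)/6 = -A/3)
j = -21 (j = -7*3 = -21)
S(C) = -21*C - 21/C (S(C) = (C + 1/(0 + C))*(-21) = (C + 1/C)*(-21) = -21*C - 21/C)
(S(4) + 68)² = ((-21*4 - 21/4) + 68)² = ((-84 - 21*¼) + 68)² = ((-84 - 21/4) + 68)² = (-357/4 + 68)² = (-85/4)² = 7225/16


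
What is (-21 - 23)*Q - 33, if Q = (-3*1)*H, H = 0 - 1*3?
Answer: -429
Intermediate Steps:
H = -3 (H = 0 - 3 = -3)
Q = 9 (Q = -3*1*(-3) = -3*(-3) = 9)
(-21 - 23)*Q - 33 = (-21 - 23)*9 - 33 = -44*9 - 33 = -396 - 33 = -429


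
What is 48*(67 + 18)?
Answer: 4080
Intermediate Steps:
48*(67 + 18) = 48*85 = 4080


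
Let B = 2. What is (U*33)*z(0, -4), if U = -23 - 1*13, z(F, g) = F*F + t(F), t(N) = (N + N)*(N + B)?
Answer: 0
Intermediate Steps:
t(N) = 2*N*(2 + N) (t(N) = (N + N)*(N + 2) = (2*N)*(2 + N) = 2*N*(2 + N))
z(F, g) = F² + 2*F*(2 + F) (z(F, g) = F*F + 2*F*(2 + F) = F² + 2*F*(2 + F))
U = -36 (U = -23 - 13 = -36)
(U*33)*z(0, -4) = (-36*33)*(0*(4 + 3*0)) = -0*(4 + 0) = -0*4 = -1188*0 = 0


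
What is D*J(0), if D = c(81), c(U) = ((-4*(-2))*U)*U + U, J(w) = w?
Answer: 0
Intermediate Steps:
c(U) = U + 8*U² (c(U) = (8*U)*U + U = 8*U² + U = U + 8*U²)
D = 52569 (D = 81*(1 + 8*81) = 81*(1 + 648) = 81*649 = 52569)
D*J(0) = 52569*0 = 0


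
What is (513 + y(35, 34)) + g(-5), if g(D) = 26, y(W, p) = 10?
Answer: 549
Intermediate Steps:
(513 + y(35, 34)) + g(-5) = (513 + 10) + 26 = 523 + 26 = 549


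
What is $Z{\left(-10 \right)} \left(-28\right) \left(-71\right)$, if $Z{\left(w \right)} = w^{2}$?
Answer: $198800$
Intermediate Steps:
$Z{\left(-10 \right)} \left(-28\right) \left(-71\right) = \left(-10\right)^{2} \left(-28\right) \left(-71\right) = 100 \left(-28\right) \left(-71\right) = \left(-2800\right) \left(-71\right) = 198800$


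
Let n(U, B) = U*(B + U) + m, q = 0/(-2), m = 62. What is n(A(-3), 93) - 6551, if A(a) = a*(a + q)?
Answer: -5571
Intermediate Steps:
q = 0 (q = 0*(-1/2) = 0)
A(a) = a**2 (A(a) = a*(a + 0) = a*a = a**2)
n(U, B) = 62 + U*(B + U) (n(U, B) = U*(B + U) + 62 = 62 + U*(B + U))
n(A(-3), 93) - 6551 = (62 + ((-3)**2)**2 + 93*(-3)**2) - 6551 = (62 + 9**2 + 93*9) - 6551 = (62 + 81 + 837) - 6551 = 980 - 6551 = -5571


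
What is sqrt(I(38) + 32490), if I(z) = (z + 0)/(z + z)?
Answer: sqrt(129962)/2 ≈ 180.25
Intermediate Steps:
I(z) = 1/2 (I(z) = z/((2*z)) = z*(1/(2*z)) = 1/2)
sqrt(I(38) + 32490) = sqrt(1/2 + 32490) = sqrt(64981/2) = sqrt(129962)/2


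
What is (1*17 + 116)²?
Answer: 17689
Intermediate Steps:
(1*17 + 116)² = (17 + 116)² = 133² = 17689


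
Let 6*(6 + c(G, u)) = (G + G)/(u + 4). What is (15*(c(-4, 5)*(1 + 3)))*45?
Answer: -16600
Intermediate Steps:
c(G, u) = -6 + G/(3*(4 + u)) (c(G, u) = -6 + ((G + G)/(u + 4))/6 = -6 + ((2*G)/(4 + u))/6 = -6 + (2*G/(4 + u))/6 = -6 + G/(3*(4 + u)))
(15*(c(-4, 5)*(1 + 3)))*45 = (15*(((-72 - 4 - 18*5)/(3*(4 + 5)))*(1 + 3)))*45 = (15*(((⅓)*(-72 - 4 - 90)/9)*4))*45 = (15*(((⅓)*(⅑)*(-166))*4))*45 = (15*(-166/27*4))*45 = (15*(-664/27))*45 = -3320/9*45 = -16600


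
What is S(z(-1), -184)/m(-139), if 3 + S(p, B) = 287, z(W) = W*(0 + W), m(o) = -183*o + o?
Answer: 142/12649 ≈ 0.011226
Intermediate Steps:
m(o) = -182*o
z(W) = W² (z(W) = W*W = W²)
S(p, B) = 284 (S(p, B) = -3 + 287 = 284)
S(z(-1), -184)/m(-139) = 284/((-182*(-139))) = 284/25298 = 284*(1/25298) = 142/12649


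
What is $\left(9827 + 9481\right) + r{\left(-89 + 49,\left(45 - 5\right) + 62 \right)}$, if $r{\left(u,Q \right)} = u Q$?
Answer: $15228$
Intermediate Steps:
$r{\left(u,Q \right)} = Q u$
$\left(9827 + 9481\right) + r{\left(-89 + 49,\left(45 - 5\right) + 62 \right)} = \left(9827 + 9481\right) + \left(\left(45 - 5\right) + 62\right) \left(-89 + 49\right) = 19308 + \left(\left(45 - 5\right) + 62\right) \left(-40\right) = 19308 + \left(40 + 62\right) \left(-40\right) = 19308 + 102 \left(-40\right) = 19308 - 4080 = 15228$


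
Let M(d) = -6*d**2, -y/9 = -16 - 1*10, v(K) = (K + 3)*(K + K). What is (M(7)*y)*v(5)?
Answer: -5503680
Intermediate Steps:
v(K) = 2*K*(3 + K) (v(K) = (3 + K)*(2*K) = 2*K*(3 + K))
y = 234 (y = -9*(-16 - 1*10) = -9*(-16 - 10) = -9*(-26) = 234)
(M(7)*y)*v(5) = (-6*7**2*234)*(2*5*(3 + 5)) = (-6*49*234)*(2*5*8) = -294*234*80 = -68796*80 = -5503680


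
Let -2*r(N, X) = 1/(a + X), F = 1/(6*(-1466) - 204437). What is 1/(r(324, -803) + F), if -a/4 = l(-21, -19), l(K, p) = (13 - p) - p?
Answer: 429451262/211219 ≈ 2033.2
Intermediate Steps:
l(K, p) = 13 - 2*p
F = -1/213233 (F = 1/(-8796 - 204437) = 1/(-213233) = -1/213233 ≈ -4.6897e-6)
a = -204 (a = -4*(13 - 2*(-19)) = -4*(13 + 38) = -4*51 = -204)
r(N, X) = -1/(2*(-204 + X))
1/(r(324, -803) + F) = 1/(-1/(-408 + 2*(-803)) - 1/213233) = 1/(-1/(-408 - 1606) - 1/213233) = 1/(-1/(-2014) - 1/213233) = 1/(-1*(-1/2014) - 1/213233) = 1/(1/2014 - 1/213233) = 1/(211219/429451262) = 429451262/211219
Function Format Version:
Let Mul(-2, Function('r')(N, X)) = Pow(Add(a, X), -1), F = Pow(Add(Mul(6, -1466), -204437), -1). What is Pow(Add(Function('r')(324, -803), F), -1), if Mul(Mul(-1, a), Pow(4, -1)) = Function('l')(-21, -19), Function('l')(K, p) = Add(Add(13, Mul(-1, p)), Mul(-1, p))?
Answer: Rational(429451262, 211219) ≈ 2033.2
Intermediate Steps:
Function('l')(K, p) = Add(13, Mul(-2, p))
F = Rational(-1, 213233) (F = Pow(Add(-8796, -204437), -1) = Pow(-213233, -1) = Rational(-1, 213233) ≈ -4.6897e-6)
a = -204 (a = Mul(-4, Add(13, Mul(-2, -19))) = Mul(-4, Add(13, 38)) = Mul(-4, 51) = -204)
Function('r')(N, X) = Mul(Rational(-1, 2), Pow(Add(-204, X), -1))
Pow(Add(Function('r')(324, -803), F), -1) = Pow(Add(Mul(-1, Pow(Add(-408, Mul(2, -803)), -1)), Rational(-1, 213233)), -1) = Pow(Add(Mul(-1, Pow(Add(-408, -1606), -1)), Rational(-1, 213233)), -1) = Pow(Add(Mul(-1, Pow(-2014, -1)), Rational(-1, 213233)), -1) = Pow(Add(Mul(-1, Rational(-1, 2014)), Rational(-1, 213233)), -1) = Pow(Add(Rational(1, 2014), Rational(-1, 213233)), -1) = Pow(Rational(211219, 429451262), -1) = Rational(429451262, 211219)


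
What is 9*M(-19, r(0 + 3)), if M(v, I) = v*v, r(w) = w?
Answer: 3249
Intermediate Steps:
M(v, I) = v**2
9*M(-19, r(0 + 3)) = 9*(-19)**2 = 9*361 = 3249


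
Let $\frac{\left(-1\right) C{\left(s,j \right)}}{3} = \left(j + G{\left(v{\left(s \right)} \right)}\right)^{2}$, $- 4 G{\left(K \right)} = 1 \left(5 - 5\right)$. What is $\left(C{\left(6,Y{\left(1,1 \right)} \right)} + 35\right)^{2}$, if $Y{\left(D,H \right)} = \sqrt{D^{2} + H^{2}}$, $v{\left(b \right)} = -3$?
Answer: $841$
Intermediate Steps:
$G{\left(K \right)} = 0$ ($G{\left(K \right)} = - \frac{1 \left(5 - 5\right)}{4} = - \frac{1 \cdot 0}{4} = \left(- \frac{1}{4}\right) 0 = 0$)
$C{\left(s,j \right)} = - 3 j^{2}$ ($C{\left(s,j \right)} = - 3 \left(j + 0\right)^{2} = - 3 j^{2}$)
$\left(C{\left(6,Y{\left(1,1 \right)} \right)} + 35\right)^{2} = \left(- 3 \left(\sqrt{1^{2} + 1^{2}}\right)^{2} + 35\right)^{2} = \left(- 3 \left(\sqrt{1 + 1}\right)^{2} + 35\right)^{2} = \left(- 3 \left(\sqrt{2}\right)^{2} + 35\right)^{2} = \left(\left(-3\right) 2 + 35\right)^{2} = \left(-6 + 35\right)^{2} = 29^{2} = 841$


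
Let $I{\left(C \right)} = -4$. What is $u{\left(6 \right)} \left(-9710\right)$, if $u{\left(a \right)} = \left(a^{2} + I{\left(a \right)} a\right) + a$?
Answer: $-174780$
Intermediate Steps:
$u{\left(a \right)} = a^{2} - 3 a$ ($u{\left(a \right)} = \left(a^{2} - 4 a\right) + a = a^{2} - 3 a$)
$u{\left(6 \right)} \left(-9710\right) = 6 \left(-3 + 6\right) \left(-9710\right) = 6 \cdot 3 \left(-9710\right) = 18 \left(-9710\right) = -174780$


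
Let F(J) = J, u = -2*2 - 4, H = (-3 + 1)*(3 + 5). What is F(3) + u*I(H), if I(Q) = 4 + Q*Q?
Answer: -2077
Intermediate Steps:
H = -16 (H = -2*8 = -16)
u = -8 (u = -4 - 4 = -8)
I(Q) = 4 + Q²
F(3) + u*I(H) = 3 - 8*(4 + (-16)²) = 3 - 8*(4 + 256) = 3 - 8*260 = 3 - 2080 = -2077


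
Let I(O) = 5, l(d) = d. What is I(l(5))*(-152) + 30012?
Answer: 29252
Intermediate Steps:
I(l(5))*(-152) + 30012 = 5*(-152) + 30012 = -760 + 30012 = 29252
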